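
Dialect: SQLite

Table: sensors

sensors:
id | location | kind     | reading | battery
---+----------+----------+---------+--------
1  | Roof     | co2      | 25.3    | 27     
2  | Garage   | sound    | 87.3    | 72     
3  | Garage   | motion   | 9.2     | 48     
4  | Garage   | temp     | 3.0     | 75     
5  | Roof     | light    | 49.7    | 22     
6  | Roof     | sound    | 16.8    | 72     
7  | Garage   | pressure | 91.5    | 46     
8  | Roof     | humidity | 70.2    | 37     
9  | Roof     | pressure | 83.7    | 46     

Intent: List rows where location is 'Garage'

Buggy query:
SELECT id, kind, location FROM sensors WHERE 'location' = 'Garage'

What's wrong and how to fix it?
Bug: Single quotes denote string literals in SQL; the column name is being compared as a constant string

Fix: Reference the column as location without single quotes

Corrected query:
SELECT id, kind, location FROM sensors WHERE location = 'Garage'

Result:
id | kind     | location
---+----------+---------
2  | sound    | Garage  
3  | motion   | Garage  
4  | temp     | Garage  
7  | pressure | Garage  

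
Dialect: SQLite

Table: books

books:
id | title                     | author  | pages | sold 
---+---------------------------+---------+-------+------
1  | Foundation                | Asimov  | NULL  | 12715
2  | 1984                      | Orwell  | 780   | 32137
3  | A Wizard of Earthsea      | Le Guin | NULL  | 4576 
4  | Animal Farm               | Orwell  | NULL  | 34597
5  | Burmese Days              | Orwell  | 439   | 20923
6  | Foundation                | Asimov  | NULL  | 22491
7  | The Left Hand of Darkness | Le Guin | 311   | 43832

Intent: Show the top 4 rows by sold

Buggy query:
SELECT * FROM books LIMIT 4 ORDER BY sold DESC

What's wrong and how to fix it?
Bug: ORDER BY cannot follow LIMIT; LIMIT is the final clause

Fix: Sort with ORDER BY, then apply LIMIT

Corrected query:
SELECT * FROM books ORDER BY sold DESC LIMIT 4

Result:
id | title                     | author  | pages | sold 
---+---------------------------+---------+-------+------
7  | The Left Hand of Darkness | Le Guin | 311   | 43832
4  | Animal Farm               | Orwell  | NULL  | 34597
2  | 1984                      | Orwell  | 780   | 32137
6  | Foundation                | Asimov  | NULL  | 22491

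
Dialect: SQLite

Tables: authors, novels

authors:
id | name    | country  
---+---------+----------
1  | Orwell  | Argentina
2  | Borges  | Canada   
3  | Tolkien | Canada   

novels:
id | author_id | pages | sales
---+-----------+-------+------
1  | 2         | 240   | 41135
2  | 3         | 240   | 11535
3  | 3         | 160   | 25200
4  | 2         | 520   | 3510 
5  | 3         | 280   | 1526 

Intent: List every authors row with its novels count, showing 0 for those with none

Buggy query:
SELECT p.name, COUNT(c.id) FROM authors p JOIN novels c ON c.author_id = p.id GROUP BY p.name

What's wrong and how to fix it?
Bug: INNER JOIN drops authors rows that have no matching novels rows

Fix: Switch to LEFT JOIN to retain unmatched parent rows

Corrected query:
SELECT p.name, COUNT(c.id) FROM authors p LEFT JOIN novels c ON c.author_id = p.id GROUP BY p.name

Result:
name    | COUNT(c.id)
--------+------------
Borges  | 2          
Orwell  | 0          
Tolkien | 3          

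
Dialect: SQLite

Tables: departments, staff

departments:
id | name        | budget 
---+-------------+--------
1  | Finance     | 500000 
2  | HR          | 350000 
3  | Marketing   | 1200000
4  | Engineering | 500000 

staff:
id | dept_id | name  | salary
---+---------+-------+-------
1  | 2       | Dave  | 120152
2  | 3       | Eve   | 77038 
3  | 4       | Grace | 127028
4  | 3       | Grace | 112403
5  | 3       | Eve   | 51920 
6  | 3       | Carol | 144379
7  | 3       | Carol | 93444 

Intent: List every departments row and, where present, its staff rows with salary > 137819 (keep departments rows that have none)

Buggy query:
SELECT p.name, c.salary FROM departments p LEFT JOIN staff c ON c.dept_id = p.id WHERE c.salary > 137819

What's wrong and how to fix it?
Bug: A WHERE condition on the right-hand table after LEFT JOIN drops unmatched parents

Fix: Put 'c.salary > 137819' in the JOIN's ON clause instead of WHERE

Corrected query:
SELECT p.name, c.salary FROM departments p LEFT JOIN staff c ON c.dept_id = p.id AND c.salary > 137819

Result:
name        | salary
------------+-------
Finance     | NULL  
HR          | NULL  
Marketing   | 144379
Engineering | NULL  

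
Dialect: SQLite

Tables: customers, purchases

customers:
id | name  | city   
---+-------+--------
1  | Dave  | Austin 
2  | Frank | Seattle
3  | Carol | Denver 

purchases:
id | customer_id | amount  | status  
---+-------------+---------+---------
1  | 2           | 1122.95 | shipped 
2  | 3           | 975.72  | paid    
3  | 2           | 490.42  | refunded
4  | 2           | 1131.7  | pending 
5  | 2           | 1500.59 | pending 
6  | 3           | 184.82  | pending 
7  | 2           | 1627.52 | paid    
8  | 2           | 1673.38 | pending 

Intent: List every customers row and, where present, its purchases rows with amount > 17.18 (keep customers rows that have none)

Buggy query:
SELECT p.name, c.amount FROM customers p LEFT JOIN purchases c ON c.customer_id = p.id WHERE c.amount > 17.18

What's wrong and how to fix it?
Bug: Filtering c.amount in WHERE discards the NULL rows produced by LEFT JOIN, turning it into an inner join

Fix: Move the right-table condition into the ON clause so unmatched parents are kept

Corrected query:
SELECT p.name, c.amount FROM customers p LEFT JOIN purchases c ON c.customer_id = p.id AND c.amount > 17.18

Result:
name  | amount 
------+--------
Dave  | NULL   
Frank | 490.42 
Frank | 1122.95
Frank | 1131.7 
Frank | 1500.59
Frank | 1627.52
Frank | 1673.38
Carol | 184.82 
Carol | 975.72 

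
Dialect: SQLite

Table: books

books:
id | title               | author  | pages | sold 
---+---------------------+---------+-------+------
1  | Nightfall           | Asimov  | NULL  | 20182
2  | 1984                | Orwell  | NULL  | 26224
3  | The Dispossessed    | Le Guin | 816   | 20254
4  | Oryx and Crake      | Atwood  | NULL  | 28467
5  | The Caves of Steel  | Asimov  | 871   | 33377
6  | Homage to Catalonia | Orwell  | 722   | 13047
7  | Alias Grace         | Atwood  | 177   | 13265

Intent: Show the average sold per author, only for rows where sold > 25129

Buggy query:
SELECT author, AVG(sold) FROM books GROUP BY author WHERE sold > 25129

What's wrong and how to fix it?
Bug: WHERE cannot follow GROUP BY

Fix: Move the WHERE clause before GROUP BY

Corrected query:
SELECT author, AVG(sold) FROM books WHERE sold > 25129 GROUP BY author

Result:
author | AVG(sold)
-------+----------
Asimov | 33377    
Atwood | 28467    
Orwell | 26224    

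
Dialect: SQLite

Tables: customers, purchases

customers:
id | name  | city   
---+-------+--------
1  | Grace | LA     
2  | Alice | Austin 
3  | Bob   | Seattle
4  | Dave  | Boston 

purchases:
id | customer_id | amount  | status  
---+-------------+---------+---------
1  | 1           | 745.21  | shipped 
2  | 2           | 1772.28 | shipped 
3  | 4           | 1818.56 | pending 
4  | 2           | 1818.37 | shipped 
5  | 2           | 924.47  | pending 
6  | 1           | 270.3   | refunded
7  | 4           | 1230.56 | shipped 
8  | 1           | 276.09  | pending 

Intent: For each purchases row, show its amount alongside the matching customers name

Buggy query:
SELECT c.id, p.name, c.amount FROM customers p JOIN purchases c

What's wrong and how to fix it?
Bug: Missing join condition: each purchases row is matched to all customers rows instead of just its own

Fix: Add ON c.customer_id = p.id to the JOIN

Corrected query:
SELECT c.id, p.name, c.amount FROM customers p JOIN purchases c ON c.customer_id = p.id

Result:
id | name  | amount 
---+-------+--------
1  | Grace | 745.21 
2  | Alice | 1772.28
3  | Dave  | 1818.56
4  | Alice | 1818.37
5  | Alice | 924.47 
6  | Grace | 270.3  
7  | Dave  | 1230.56
8  | Grace | 276.09 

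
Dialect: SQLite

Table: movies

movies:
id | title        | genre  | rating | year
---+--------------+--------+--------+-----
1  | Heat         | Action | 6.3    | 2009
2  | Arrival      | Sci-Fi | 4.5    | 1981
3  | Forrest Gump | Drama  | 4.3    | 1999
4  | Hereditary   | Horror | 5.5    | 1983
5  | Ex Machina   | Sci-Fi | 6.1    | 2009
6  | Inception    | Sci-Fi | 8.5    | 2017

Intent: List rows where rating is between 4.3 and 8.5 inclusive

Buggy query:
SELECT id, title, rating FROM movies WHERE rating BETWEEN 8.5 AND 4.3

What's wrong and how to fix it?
Bug: The bounds are reversed; BETWEEN a AND b requires a <= b to match anything

Fix: Swap the bounds so the smaller value comes first

Corrected query:
SELECT id, title, rating FROM movies WHERE rating BETWEEN 4.3 AND 8.5

Result:
id | title        | rating
---+--------------+-------
1  | Heat         | 6.3   
2  | Arrival      | 4.5   
3  | Forrest Gump | 4.3   
4  | Hereditary   | 5.5   
5  | Ex Machina   | 6.1   
6  | Inception    | 8.5   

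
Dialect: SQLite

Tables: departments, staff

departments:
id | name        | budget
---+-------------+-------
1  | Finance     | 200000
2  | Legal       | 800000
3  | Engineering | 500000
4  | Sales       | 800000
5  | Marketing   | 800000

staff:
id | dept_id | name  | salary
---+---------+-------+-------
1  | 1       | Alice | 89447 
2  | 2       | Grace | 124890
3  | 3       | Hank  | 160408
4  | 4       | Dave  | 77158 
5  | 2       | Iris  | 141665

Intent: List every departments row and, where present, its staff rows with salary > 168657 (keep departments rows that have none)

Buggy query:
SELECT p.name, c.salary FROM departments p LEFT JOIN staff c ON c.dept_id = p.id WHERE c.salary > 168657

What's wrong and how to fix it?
Bug: Filtering c.salary in WHERE discards the NULL rows produced by LEFT JOIN, turning it into an inner join

Fix: Move the right-table condition into the ON clause so unmatched parents are kept

Corrected query:
SELECT p.name, c.salary FROM departments p LEFT JOIN staff c ON c.dept_id = p.id AND c.salary > 168657

Result:
name        | salary
------------+-------
Finance     | NULL  
Legal       | NULL  
Engineering | NULL  
Sales       | NULL  
Marketing   | NULL  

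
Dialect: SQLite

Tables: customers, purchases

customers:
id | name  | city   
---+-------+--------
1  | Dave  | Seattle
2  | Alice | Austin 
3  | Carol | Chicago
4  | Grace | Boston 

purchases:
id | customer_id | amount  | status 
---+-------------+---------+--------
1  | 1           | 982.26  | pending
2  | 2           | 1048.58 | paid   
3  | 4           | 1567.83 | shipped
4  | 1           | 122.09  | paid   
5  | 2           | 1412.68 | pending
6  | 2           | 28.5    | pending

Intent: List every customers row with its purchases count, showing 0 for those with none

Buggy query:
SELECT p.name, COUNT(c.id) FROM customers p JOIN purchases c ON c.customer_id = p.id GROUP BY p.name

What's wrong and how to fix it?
Bug: INNER JOIN drops customers rows that have no matching purchases rows

Fix: Use LEFT JOIN so parents without children still appear (COUNT(c.id) gives 0)

Corrected query:
SELECT p.name, COUNT(c.id) FROM customers p LEFT JOIN purchases c ON c.customer_id = p.id GROUP BY p.name

Result:
name  | COUNT(c.id)
------+------------
Alice | 3          
Carol | 0          
Dave  | 2          
Grace | 1          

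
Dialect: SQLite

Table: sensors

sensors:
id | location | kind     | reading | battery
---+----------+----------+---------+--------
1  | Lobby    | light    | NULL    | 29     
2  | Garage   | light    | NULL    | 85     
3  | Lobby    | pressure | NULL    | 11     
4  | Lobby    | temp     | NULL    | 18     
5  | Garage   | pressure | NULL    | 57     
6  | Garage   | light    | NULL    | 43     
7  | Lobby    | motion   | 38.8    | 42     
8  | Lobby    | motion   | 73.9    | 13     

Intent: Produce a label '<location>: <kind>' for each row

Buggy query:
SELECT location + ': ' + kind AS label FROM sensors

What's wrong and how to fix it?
Bug: '+' is numeric addition; on text columns SQLite converts them to 0 instead of concatenating

Fix: Replace + with || to concatenate text

Corrected query:
SELECT location || ': ' || kind AS label FROM sensors

Result:
label           
----------------
Lobby: light    
Garage: light   
Lobby: pressure 
Lobby: temp     
Garage: pressure
Garage: light   
Lobby: motion   
Lobby: motion   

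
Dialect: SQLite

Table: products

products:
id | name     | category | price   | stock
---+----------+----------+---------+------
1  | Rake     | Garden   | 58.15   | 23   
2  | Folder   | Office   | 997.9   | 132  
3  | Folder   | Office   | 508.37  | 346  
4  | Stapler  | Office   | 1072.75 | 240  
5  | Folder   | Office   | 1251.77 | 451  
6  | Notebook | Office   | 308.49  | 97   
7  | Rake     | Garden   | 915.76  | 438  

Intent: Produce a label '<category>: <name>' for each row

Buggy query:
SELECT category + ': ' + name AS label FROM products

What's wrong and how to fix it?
Bug: SQLite uses || for string concatenation; + coerces text to numbers (yielding 0)

Fix: Use the || operator for string concatenation

Corrected query:
SELECT category || ': ' || name AS label FROM products

Result:
label           
----------------
Garden: Rake    
Office: Folder  
Office: Folder  
Office: Stapler 
Office: Folder  
Office: Notebook
Garden: Rake    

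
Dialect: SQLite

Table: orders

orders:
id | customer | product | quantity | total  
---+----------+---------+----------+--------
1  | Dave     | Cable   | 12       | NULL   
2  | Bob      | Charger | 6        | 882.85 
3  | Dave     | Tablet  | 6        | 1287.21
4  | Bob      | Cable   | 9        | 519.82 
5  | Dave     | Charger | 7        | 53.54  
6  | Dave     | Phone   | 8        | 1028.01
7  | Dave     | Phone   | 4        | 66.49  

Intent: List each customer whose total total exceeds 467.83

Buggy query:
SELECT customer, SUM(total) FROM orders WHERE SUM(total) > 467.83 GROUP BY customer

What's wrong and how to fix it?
Bug: SUM(total) is an aggregate, but WHERE filters rows before aggregation

Fix: Move the aggregate condition to a HAVING clause

Corrected query:
SELECT customer, SUM(total) FROM orders GROUP BY customer HAVING SUM(total) > 467.83

Result:
customer | SUM(total)
---------+-----------
Bob      | 1402.67   
Dave     | 2435.25   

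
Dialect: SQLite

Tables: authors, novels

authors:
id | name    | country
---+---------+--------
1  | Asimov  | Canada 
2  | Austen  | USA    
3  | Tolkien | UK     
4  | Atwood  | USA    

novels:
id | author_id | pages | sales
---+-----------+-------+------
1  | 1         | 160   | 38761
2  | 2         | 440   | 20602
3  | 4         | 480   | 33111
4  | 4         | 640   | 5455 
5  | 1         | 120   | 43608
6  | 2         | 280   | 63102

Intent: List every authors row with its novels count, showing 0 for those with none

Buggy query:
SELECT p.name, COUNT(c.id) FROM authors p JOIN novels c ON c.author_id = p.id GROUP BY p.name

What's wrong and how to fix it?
Bug: INNER JOIN drops authors rows that have no matching novels rows

Fix: Use LEFT JOIN so parents without children still appear (COUNT(c.id) gives 0)

Corrected query:
SELECT p.name, COUNT(c.id) FROM authors p LEFT JOIN novels c ON c.author_id = p.id GROUP BY p.name

Result:
name    | COUNT(c.id)
--------+------------
Asimov  | 2          
Atwood  | 2          
Austen  | 2          
Tolkien | 0          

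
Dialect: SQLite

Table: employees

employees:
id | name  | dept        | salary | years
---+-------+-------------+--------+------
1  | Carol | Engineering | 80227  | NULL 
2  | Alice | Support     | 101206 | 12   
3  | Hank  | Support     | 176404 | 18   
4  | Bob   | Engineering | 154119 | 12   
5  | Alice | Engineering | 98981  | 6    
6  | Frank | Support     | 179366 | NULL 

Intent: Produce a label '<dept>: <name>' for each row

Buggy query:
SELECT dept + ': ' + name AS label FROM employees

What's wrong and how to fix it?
Bug: '+' is numeric addition; on text columns SQLite converts them to 0 instead of concatenating

Fix: Use the || operator for string concatenation

Corrected query:
SELECT dept || ': ' || name AS label FROM employees

Result:
label             
------------------
Engineering: Carol
Support: Alice    
Support: Hank     
Engineering: Bob  
Engineering: Alice
Support: Frank    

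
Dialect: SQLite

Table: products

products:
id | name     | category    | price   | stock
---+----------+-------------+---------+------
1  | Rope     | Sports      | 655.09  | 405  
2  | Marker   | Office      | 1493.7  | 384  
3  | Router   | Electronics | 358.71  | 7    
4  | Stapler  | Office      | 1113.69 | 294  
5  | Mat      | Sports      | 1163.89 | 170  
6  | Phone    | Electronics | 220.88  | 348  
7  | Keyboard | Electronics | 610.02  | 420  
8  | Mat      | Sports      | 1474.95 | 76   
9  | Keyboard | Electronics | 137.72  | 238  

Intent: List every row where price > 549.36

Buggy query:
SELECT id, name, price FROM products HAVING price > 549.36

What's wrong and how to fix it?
Bug: HAVING filters the output of aggregation, but this query has no GROUP BY and no aggregate functions, so SQLite rejects it (HAVING clause on a non-aggregate query); the condition here is per row

Fix: Replace HAVING with WHERE since the condition applies to individual rows

Corrected query:
SELECT id, name, price FROM products WHERE price > 549.36

Result:
id | name     | price  
---+----------+--------
1  | Rope     | 655.09 
2  | Marker   | 1493.7 
4  | Stapler  | 1113.69
5  | Mat      | 1163.89
7  | Keyboard | 610.02 
8  | Mat      | 1474.95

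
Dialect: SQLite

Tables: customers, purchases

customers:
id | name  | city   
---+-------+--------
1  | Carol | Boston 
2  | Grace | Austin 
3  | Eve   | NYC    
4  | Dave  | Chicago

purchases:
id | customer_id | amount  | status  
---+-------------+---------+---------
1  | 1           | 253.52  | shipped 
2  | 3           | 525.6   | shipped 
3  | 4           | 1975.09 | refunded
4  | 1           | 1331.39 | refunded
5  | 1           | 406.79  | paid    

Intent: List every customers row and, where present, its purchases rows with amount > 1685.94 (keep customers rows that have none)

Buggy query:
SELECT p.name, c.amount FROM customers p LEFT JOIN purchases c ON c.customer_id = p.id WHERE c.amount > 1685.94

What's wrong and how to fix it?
Bug: A WHERE condition on the right-hand table after LEFT JOIN drops unmatched parents

Fix: Put 'c.amount > 1685.94' in the JOIN's ON clause instead of WHERE

Corrected query:
SELECT p.name, c.amount FROM customers p LEFT JOIN purchases c ON c.customer_id = p.id AND c.amount > 1685.94

Result:
name  | amount 
------+--------
Carol | NULL   
Grace | NULL   
Eve   | NULL   
Dave  | 1975.09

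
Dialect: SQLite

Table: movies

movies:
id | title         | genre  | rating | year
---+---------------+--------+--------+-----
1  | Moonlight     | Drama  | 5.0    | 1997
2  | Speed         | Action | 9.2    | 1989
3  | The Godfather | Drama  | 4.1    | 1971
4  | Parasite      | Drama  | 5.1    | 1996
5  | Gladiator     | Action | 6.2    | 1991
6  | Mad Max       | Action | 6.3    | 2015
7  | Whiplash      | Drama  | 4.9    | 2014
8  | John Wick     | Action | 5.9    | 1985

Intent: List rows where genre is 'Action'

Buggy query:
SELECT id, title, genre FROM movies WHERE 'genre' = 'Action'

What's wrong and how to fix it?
Bug: 'genre' in single quotes is a string literal, not the column; the comparison is literal-vs-literal and never true

Fix: Remove the quotes around the column name (or use double quotes for an identifier)

Corrected query:
SELECT id, title, genre FROM movies WHERE genre = 'Action'

Result:
id | title     | genre 
---+-----------+-------
2  | Speed     | Action
5  | Gladiator | Action
6  | Mad Max   | Action
8  | John Wick | Action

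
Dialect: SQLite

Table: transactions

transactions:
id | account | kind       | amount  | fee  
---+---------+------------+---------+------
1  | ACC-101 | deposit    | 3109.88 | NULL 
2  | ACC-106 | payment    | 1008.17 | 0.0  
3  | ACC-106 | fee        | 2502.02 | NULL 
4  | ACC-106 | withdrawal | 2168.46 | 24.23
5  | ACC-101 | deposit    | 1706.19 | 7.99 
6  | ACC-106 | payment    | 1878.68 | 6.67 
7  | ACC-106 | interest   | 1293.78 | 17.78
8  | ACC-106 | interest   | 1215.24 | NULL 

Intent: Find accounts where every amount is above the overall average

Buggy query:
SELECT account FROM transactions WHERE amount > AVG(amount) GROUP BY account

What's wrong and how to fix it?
Bug: AVG() is an aggregate; it can't sit directly in WHERE

Fix: Use a subquery for AVG and a HAVING MIN(...) filter so the condition holds for every row in the group

Corrected query:
SELECT account FROM transactions GROUP BY account HAVING MIN(amount) > (SELECT AVG(amount) FROM transactions)

Result:
(no rows)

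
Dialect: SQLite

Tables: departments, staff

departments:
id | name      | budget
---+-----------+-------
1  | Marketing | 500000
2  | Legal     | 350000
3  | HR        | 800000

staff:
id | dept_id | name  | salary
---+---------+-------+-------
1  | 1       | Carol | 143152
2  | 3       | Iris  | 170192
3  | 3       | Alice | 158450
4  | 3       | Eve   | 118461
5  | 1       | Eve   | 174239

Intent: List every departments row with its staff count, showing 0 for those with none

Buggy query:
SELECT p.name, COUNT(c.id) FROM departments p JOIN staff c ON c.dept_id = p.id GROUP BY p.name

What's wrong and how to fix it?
Bug: An inner join excludes parents with zero children

Fix: Switch to LEFT JOIN to retain unmatched parent rows

Corrected query:
SELECT p.name, COUNT(c.id) FROM departments p LEFT JOIN staff c ON c.dept_id = p.id GROUP BY p.name

Result:
name      | COUNT(c.id)
----------+------------
HR        | 3          
Legal     | 0          
Marketing | 2          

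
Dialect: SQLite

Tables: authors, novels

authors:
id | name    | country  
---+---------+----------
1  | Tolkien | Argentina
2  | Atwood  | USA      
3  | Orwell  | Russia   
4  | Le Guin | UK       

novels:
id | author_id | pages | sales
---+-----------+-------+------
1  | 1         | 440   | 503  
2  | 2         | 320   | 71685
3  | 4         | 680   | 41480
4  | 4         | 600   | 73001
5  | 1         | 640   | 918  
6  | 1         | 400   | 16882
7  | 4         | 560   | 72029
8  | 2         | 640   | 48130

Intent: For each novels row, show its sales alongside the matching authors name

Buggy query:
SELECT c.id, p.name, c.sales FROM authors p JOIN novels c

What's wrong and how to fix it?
Bug: JOIN with no ON clause produces a cartesian product; every novels row pairs with every authors row

Fix: Specify the join condition linking the foreign key to the parent id

Corrected query:
SELECT c.id, p.name, c.sales FROM authors p JOIN novels c ON c.author_id = p.id

Result:
id | name    | sales
---+---------+------
1  | Tolkien | 503  
2  | Atwood  | 71685
3  | Le Guin | 41480
4  | Le Guin | 73001
5  | Tolkien | 918  
6  | Tolkien | 16882
7  | Le Guin | 72029
8  | Atwood  | 48130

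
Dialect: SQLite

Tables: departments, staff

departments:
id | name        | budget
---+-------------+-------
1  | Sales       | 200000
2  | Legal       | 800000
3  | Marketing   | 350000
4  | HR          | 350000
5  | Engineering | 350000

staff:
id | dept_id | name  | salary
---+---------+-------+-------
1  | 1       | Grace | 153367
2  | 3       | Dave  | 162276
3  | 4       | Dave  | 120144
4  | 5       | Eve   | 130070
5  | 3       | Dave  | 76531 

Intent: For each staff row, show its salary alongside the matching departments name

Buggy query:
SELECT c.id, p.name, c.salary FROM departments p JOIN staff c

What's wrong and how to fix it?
Bug: JOIN with no ON clause produces a cartesian product; every staff row pairs with every departments row

Fix: Specify the join condition linking the foreign key to the parent id

Corrected query:
SELECT c.id, p.name, c.salary FROM departments p JOIN staff c ON c.dept_id = p.id

Result:
id | name        | salary
---+-------------+-------
1  | Sales       | 153367
2  | Marketing   | 162276
3  | HR          | 120144
4  | Engineering | 130070
5  | Marketing   | 76531 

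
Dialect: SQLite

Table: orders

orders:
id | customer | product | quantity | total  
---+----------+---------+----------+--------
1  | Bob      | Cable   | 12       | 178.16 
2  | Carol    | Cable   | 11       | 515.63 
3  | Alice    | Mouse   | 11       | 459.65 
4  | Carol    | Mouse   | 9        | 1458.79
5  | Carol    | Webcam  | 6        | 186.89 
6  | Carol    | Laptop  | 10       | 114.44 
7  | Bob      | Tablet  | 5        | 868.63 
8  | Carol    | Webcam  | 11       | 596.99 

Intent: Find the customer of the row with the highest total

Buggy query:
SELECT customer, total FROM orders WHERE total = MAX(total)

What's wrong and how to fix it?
Bug: WHERE is evaluated per row; an aggregate over the whole table isn't defined there

Fix: Wrap MAX in a scalar subquery so WHERE compares against a single value

Corrected query:
SELECT customer, total FROM orders WHERE total = (SELECT MAX(total) FROM orders)

Result:
customer | total  
---------+--------
Carol    | 1458.79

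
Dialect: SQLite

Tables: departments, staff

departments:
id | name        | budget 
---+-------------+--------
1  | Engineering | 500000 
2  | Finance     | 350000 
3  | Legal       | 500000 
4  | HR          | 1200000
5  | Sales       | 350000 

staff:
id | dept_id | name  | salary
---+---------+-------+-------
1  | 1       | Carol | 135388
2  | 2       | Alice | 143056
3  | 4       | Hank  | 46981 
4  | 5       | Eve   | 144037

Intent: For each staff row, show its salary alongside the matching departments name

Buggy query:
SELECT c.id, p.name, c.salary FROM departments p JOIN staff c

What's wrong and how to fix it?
Bug: JOIN with no ON clause produces a cartesian product; every staff row pairs with every departments row

Fix: Add ON c.dept_id = p.id to the JOIN

Corrected query:
SELECT c.id, p.name, c.salary FROM departments p JOIN staff c ON c.dept_id = p.id

Result:
id | name        | salary
---+-------------+-------
1  | Engineering | 135388
2  | Finance     | 143056
3  | HR          | 46981 
4  | Sales       | 144037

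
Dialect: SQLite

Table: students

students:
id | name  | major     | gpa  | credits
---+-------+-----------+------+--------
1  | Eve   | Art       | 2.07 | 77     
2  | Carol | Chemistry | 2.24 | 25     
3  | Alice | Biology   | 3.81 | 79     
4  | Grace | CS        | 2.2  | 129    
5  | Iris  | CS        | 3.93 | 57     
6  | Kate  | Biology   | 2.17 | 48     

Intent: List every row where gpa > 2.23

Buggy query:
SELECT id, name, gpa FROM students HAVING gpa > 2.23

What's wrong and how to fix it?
Bug: This is a non-aggregate query (no GROUP BY, no aggregates), so in SQLite the HAVING clause is invalid here; a row-level condition belongs in WHERE

Fix: Use WHERE for row-level filtering

Corrected query:
SELECT id, name, gpa FROM students WHERE gpa > 2.23

Result:
id | name  | gpa 
---+-------+-----
2  | Carol | 2.24
3  | Alice | 3.81
5  | Iris  | 3.93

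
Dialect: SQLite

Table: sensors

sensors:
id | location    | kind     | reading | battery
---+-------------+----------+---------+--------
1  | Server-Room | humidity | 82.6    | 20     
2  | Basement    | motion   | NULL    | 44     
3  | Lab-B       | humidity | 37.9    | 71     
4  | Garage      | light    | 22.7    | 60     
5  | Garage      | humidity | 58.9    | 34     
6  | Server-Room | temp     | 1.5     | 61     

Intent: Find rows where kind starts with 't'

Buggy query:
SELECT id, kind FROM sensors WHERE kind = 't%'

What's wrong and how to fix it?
Bug: Wildcards only work with LIKE; '=' treats '%' as a literal character

Fix: Replace '=' with LIKE so 't%' is treated as a pattern

Corrected query:
SELECT id, kind FROM sensors WHERE kind LIKE 't%'

Result:
id | kind
---+-----
6  | temp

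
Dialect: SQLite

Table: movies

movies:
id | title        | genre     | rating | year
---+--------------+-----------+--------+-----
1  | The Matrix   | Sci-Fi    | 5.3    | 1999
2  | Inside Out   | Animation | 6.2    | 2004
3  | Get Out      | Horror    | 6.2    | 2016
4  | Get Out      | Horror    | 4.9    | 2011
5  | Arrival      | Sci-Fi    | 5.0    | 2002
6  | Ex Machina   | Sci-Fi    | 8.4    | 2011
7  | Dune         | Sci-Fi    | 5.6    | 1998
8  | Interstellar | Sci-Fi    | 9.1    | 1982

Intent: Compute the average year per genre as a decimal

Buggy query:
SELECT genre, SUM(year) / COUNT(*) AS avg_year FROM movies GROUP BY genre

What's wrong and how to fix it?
Bug: Both operands are integers, so '/' performs integer division and truncates

Fix: Multiply by 1.0 (or CAST to REAL) to force floating-point division

Corrected query:
SELECT genre, SUM(year) * 1.0 / COUNT(*) AS avg_year FROM movies GROUP BY genre

Result:
genre     | avg_year
----------+---------
Animation | 2004    
Horror    | 2013.5  
Sci-Fi    | 1998.4  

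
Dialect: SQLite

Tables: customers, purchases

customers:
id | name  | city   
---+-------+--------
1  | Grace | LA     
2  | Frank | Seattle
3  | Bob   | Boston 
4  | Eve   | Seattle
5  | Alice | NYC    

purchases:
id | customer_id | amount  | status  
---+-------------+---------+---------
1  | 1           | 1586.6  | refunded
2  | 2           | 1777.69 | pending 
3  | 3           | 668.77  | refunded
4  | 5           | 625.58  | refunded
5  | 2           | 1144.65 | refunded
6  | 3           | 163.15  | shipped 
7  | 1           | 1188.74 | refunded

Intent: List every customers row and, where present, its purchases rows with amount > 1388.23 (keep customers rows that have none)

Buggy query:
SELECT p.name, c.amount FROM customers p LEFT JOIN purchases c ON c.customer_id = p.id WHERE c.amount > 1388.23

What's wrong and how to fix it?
Bug: A WHERE condition on the right-hand table after LEFT JOIN drops unmatched parents

Fix: Put 'c.amount > 1388.23' in the JOIN's ON clause instead of WHERE

Corrected query:
SELECT p.name, c.amount FROM customers p LEFT JOIN purchases c ON c.customer_id = p.id AND c.amount > 1388.23

Result:
name  | amount 
------+--------
Grace | 1586.6 
Frank | 1777.69
Bob   | NULL   
Eve   | NULL   
Alice | NULL   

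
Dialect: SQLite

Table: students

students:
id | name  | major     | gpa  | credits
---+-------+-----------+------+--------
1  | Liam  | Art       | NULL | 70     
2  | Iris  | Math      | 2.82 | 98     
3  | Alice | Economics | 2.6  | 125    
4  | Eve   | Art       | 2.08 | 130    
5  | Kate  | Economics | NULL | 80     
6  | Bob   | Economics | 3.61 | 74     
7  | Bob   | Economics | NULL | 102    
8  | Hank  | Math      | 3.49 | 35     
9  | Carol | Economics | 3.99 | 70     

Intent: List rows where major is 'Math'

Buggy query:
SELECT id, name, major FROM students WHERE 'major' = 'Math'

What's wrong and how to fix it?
Bug: 'major' in single quotes is a string literal, not the column; the comparison is literal-vs-literal and never true

Fix: Remove the quotes around the column name (or use double quotes for an identifier)

Corrected query:
SELECT id, name, major FROM students WHERE major = 'Math'

Result:
id | name | major
---+------+------
2  | Iris | Math 
8  | Hank | Math 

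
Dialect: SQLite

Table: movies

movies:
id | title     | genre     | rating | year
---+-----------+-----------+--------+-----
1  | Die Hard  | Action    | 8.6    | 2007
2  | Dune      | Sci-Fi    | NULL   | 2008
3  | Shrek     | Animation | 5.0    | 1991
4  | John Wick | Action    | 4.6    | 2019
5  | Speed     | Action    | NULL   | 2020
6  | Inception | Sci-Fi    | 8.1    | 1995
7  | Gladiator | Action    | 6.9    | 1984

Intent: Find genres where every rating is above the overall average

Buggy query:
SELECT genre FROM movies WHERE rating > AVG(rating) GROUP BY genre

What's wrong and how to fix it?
Bug: AVG() is an aggregate; it can't sit directly in WHERE

Fix: Use a subquery for AVG and a HAVING MIN(...) filter so the condition holds for every row in the group

Corrected query:
SELECT genre FROM movies GROUP BY genre HAVING MIN(rating) > (SELECT AVG(rating) FROM movies)

Result:
genre 
------
Sci-Fi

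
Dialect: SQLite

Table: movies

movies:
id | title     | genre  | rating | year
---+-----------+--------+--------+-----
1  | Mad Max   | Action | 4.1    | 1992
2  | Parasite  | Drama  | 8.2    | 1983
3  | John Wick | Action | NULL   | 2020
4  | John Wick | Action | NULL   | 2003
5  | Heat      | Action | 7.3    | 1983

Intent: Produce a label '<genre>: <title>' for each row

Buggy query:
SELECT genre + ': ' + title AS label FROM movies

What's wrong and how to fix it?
Bug: SQLite uses || for string concatenation; + coerces text to numbers (yielding 0)

Fix: Use the || operator for string concatenation

Corrected query:
SELECT genre || ': ' || title AS label FROM movies

Result:
label            
-----------------
Action: Mad Max  
Drama: Parasite  
Action: John Wick
Action: John Wick
Action: Heat     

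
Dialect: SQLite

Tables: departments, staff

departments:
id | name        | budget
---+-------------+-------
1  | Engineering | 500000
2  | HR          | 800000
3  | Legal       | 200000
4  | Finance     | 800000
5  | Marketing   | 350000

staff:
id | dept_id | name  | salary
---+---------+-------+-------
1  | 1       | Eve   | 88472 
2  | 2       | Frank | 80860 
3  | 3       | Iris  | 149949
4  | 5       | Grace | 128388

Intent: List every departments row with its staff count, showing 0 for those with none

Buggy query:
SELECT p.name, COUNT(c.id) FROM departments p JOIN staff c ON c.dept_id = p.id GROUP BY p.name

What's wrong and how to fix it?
Bug: INNER JOIN drops departments rows that have no matching staff rows

Fix: Switch to LEFT JOIN to retain unmatched parent rows

Corrected query:
SELECT p.name, COUNT(c.id) FROM departments p LEFT JOIN staff c ON c.dept_id = p.id GROUP BY p.name

Result:
name        | COUNT(c.id)
------------+------------
Engineering | 1          
Finance     | 0          
HR          | 1          
Legal       | 1          
Marketing   | 1          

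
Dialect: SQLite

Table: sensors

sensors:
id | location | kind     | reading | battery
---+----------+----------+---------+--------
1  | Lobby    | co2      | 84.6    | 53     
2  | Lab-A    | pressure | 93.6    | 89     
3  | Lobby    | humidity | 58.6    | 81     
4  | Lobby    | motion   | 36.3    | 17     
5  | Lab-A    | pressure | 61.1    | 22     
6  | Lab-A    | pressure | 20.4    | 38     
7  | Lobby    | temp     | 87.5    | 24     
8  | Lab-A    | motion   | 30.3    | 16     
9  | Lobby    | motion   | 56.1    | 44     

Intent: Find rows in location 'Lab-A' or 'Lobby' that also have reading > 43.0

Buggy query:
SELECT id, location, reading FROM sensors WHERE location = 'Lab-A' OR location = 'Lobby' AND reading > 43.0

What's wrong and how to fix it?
Bug: AND binds tighter than OR, so this parses as location = 'Lab-A' OR (location = 'Lobby' AND reading > 43.0)

Fix: Group the OR with parentheses (or use IN), then AND the threshold

Corrected query:
SELECT id, location, reading FROM sensors WHERE (location = 'Lab-A' OR location = 'Lobby') AND reading > 43.0

Result:
id | location | reading
---+----------+--------
1  | Lobby    | 84.6   
2  | Lab-A    | 93.6   
3  | Lobby    | 58.6   
5  | Lab-A    | 61.1   
7  | Lobby    | 87.5   
9  | Lobby    | 56.1   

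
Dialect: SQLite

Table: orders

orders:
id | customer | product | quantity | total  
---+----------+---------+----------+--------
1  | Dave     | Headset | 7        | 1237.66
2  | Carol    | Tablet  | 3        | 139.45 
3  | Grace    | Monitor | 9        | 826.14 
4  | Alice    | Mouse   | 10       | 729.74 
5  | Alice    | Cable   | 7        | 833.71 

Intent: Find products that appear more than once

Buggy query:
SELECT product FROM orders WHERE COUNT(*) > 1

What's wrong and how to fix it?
Bug: WHERE can't reference COUNT(*); aggregates are computed after WHERE

Fix: Group first, then use HAVING for the count condition

Corrected query:
SELECT product FROM orders GROUP BY product HAVING COUNT(*) > 1

Result:
(no rows)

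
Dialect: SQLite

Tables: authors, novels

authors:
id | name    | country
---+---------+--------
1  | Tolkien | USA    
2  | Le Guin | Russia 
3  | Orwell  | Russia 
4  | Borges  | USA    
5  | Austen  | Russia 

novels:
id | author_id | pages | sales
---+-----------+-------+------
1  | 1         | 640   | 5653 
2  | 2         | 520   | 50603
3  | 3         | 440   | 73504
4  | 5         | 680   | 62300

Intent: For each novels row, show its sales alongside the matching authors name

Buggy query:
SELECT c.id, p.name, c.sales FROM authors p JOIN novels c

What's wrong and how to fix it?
Bug: Missing join condition: each novels row is matched to all authors rows instead of just its own

Fix: Add ON c.author_id = p.id to the JOIN

Corrected query:
SELECT c.id, p.name, c.sales FROM authors p JOIN novels c ON c.author_id = p.id

Result:
id | name    | sales
---+---------+------
1  | Tolkien | 5653 
2  | Le Guin | 50603
3  | Orwell  | 73504
4  | Austen  | 62300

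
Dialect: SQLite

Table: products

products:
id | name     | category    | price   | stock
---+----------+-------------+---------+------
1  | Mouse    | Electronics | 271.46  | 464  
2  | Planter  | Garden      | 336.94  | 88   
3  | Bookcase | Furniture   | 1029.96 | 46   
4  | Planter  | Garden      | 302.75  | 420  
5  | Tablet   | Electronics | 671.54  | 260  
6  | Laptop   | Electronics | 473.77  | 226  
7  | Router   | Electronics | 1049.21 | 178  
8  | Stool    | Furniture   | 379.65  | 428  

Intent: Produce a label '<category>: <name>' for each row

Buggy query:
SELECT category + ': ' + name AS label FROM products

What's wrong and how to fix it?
Bug: SQLite uses || for string concatenation; + coerces text to numbers (yielding 0)

Fix: Use the || operator for string concatenation

Corrected query:
SELECT category || ': ' || name AS label FROM products

Result:
label              
-------------------
Electronics: Mouse 
Garden: Planter    
Furniture: Bookcase
Garden: Planter    
Electronics: Tablet
Electronics: Laptop
Electronics: Router
Furniture: Stool   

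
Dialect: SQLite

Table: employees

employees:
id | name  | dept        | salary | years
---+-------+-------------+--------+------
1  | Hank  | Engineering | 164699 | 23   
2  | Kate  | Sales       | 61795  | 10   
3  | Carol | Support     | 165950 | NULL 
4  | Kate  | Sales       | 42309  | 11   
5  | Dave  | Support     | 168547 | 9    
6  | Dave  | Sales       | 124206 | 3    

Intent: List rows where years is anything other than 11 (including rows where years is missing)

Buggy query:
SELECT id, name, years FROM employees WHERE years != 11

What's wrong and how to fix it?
Bug: Inequality against NULL is unknown, not true; rows with NULL are dropped

Fix: Add an explicit OR years IS NULL to include the missing-value rows

Corrected query:
SELECT id, name, years FROM employees WHERE years != 11 OR years IS NULL

Result:
id | name  | years
---+-------+------
1  | Hank  | 23   
2  | Kate  | 10   
3  | Carol | NULL 
5  | Dave  | 9    
6  | Dave  | 3    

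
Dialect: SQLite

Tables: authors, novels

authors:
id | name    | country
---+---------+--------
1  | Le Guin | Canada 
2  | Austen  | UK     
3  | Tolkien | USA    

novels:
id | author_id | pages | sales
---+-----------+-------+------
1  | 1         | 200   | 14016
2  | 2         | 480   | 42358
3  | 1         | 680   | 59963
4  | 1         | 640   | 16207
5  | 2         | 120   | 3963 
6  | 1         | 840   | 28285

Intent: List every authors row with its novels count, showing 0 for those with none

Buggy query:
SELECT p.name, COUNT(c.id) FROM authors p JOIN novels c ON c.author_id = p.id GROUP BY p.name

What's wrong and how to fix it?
Bug: INNER JOIN drops authors rows that have no matching novels rows

Fix: Use LEFT JOIN so parents without children still appear (COUNT(c.id) gives 0)

Corrected query:
SELECT p.name, COUNT(c.id) FROM authors p LEFT JOIN novels c ON c.author_id = p.id GROUP BY p.name

Result:
name    | COUNT(c.id)
--------+------------
Austen  | 2          
Le Guin | 4          
Tolkien | 0          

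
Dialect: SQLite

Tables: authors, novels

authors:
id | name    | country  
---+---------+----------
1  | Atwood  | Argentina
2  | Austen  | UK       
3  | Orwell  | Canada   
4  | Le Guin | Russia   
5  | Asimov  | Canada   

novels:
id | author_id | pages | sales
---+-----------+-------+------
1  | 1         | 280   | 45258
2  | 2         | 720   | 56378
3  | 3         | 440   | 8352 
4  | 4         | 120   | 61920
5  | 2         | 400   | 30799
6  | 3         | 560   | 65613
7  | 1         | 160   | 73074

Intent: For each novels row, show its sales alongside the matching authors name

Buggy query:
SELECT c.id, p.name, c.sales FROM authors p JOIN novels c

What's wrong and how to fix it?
Bug: JOIN with no ON clause produces a cartesian product; every novels row pairs with every authors row

Fix: Add ON c.author_id = p.id to the JOIN

Corrected query:
SELECT c.id, p.name, c.sales FROM authors p JOIN novels c ON c.author_id = p.id

Result:
id | name    | sales
---+---------+------
1  | Atwood  | 45258
2  | Austen  | 56378
3  | Orwell  | 8352 
4  | Le Guin | 61920
5  | Austen  | 30799
6  | Orwell  | 65613
7  | Atwood  | 73074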